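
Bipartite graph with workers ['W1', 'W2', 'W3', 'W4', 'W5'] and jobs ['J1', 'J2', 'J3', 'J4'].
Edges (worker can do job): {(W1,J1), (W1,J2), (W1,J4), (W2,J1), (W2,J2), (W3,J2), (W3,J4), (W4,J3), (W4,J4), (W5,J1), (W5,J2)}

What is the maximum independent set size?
Maximum independent set = 5

By König's theorem:
- Min vertex cover = Max matching = 4
- Max independent set = Total vertices - Min vertex cover
- Max independent set = 9 - 4 = 5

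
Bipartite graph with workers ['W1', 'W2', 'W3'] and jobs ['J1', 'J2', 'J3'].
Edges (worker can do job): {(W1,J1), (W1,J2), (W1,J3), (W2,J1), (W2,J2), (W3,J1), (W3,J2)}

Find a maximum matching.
Matching: {(W1,J3), (W2,J2), (W3,J1)}

Maximum matching (size 3):
  W1 → J3
  W2 → J2
  W3 → J1

Each worker is assigned to at most one job, and each job to at most one worker.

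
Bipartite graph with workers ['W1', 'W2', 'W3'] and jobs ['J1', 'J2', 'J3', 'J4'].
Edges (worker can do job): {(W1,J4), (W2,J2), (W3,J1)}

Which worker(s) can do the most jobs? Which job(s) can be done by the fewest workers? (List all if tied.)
Most versatile: W1, W2, W3 (1 jobs); Least covered: J3 (0 workers)

Worker degrees (jobs they can do): W1:1, W2:1, W3:1
Job degrees (workers who can do it): J1:1, J2:1, J3:0, J4:1

Maximum worker degree is 1, achieved by: W1, W2, W3
Minimum job degree is 0, achieved by: J3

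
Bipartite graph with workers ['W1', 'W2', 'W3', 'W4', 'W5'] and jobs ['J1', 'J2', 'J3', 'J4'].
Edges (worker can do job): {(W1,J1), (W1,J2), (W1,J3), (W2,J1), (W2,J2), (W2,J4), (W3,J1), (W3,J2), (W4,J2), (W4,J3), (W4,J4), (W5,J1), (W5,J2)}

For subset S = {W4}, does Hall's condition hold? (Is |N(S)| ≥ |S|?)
Yes: |N(S)| = 3, |S| = 1

Subset S = {W4}
Neighbors N(S) = {J2, J3, J4}

|N(S)| = 3, |S| = 1
Hall's condition: |N(S)| ≥ |S| is satisfied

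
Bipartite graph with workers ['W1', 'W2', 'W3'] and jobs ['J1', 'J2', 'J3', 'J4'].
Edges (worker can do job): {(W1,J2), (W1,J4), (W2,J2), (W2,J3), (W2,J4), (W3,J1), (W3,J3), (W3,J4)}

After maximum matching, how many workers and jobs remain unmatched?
Unmatched: 0 workers, 1 jobs

Maximum matching size: 3
Workers: 3 total, 3 matched, 0 unmatched
Jobs: 4 total, 3 matched, 1 unmatched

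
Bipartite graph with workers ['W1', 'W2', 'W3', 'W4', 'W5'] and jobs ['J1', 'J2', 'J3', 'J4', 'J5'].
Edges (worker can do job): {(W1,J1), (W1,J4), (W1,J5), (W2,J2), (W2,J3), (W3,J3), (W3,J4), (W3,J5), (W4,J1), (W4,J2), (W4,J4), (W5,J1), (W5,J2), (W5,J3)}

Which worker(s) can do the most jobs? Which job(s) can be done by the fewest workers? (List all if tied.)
Most versatile: W1, W3, W4, W5 (3 jobs); Least covered: J5 (2 workers)

Worker degrees (jobs they can do): W1:3, W2:2, W3:3, W4:3, W5:3
Job degrees (workers who can do it): J1:3, J2:3, J3:3, J4:3, J5:2

Maximum worker degree is 3, achieved by: W1, W3, W4, W5
Minimum job degree is 2, achieved by: J5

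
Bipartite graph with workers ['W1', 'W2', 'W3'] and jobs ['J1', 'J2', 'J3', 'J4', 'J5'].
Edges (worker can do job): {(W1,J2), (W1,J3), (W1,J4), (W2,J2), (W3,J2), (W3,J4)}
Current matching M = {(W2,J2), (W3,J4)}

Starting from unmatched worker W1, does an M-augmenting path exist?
Yes: W1 → J3

An M-augmenting path alternates non-matching / matching edges, starting and ending at unmatched vertices.
Path: W1 → J3
(J3 is unmatched in M, so the path is augmenting.)
Flipping edges along this path would increase |M| from 2 to 3.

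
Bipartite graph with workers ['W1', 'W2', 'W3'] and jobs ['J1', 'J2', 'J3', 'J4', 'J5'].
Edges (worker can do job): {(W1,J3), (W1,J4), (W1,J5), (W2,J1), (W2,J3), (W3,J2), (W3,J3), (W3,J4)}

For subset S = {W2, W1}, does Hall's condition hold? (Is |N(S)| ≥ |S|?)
Yes: |N(S)| = 4, |S| = 2

Subset S = {W2, W1}
Neighbors N(S) = {J1, J3, J4, J5}

|N(S)| = 4, |S| = 2
Hall's condition: |N(S)| ≥ |S| is satisfied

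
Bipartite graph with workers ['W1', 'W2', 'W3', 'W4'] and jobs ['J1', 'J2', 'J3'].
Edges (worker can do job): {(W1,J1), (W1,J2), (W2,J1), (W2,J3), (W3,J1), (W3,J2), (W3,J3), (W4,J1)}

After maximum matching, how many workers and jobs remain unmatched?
Unmatched: 1 workers, 0 jobs

Maximum matching size: 3
Workers: 4 total, 3 matched, 1 unmatched
Jobs: 3 total, 3 matched, 0 unmatched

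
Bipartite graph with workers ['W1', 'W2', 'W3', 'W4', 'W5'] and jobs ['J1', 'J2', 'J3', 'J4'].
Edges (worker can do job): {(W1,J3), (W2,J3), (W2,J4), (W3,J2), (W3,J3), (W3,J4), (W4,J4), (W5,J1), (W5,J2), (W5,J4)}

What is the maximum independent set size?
Maximum independent set = 5

By König's theorem:
- Min vertex cover = Max matching = 4
- Max independent set = Total vertices - Min vertex cover
- Max independent set = 9 - 4 = 5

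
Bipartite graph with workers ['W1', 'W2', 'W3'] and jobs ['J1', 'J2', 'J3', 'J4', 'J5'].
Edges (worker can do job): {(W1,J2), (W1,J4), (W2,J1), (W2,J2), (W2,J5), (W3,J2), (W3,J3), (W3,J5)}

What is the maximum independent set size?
Maximum independent set = 5

By König's theorem:
- Min vertex cover = Max matching = 3
- Max independent set = Total vertices - Min vertex cover
- Max independent set = 8 - 3 = 5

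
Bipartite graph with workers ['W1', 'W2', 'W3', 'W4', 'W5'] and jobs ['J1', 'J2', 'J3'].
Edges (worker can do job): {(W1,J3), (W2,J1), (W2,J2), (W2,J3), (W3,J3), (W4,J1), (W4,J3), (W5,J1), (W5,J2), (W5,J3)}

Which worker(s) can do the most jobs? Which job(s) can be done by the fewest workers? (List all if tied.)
Most versatile: W2, W5 (3 jobs); Least covered: J2 (2 workers)

Worker degrees (jobs they can do): W1:1, W2:3, W3:1, W4:2, W5:3
Job degrees (workers who can do it): J1:3, J2:2, J3:5

Maximum worker degree is 3, achieved by: W2, W5
Minimum job degree is 2, achieved by: J2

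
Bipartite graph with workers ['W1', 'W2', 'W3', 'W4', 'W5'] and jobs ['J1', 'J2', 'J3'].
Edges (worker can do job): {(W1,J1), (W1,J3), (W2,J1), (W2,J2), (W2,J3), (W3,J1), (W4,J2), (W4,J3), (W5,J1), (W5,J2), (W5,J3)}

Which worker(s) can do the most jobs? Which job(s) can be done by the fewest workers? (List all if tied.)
Most versatile: W2, W5 (3 jobs); Least covered: J2 (3 workers)

Worker degrees (jobs they can do): W1:2, W2:3, W3:1, W4:2, W5:3
Job degrees (workers who can do it): J1:4, J2:3, J3:4

Maximum worker degree is 3, achieved by: W2, W5
Minimum job degree is 3, achieved by: J2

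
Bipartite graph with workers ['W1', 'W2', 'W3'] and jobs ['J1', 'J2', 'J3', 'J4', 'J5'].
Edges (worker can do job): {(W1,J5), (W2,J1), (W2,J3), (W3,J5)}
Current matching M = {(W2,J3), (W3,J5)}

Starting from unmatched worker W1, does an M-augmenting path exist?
No augmenting path from W1

Alternating search from W1 reaches jobs: {J5}.
Every reachable job is already matched in M, and following those matched edges back to workers exposes no further unvisited jobs.
No M-augmenting path from W1 exists.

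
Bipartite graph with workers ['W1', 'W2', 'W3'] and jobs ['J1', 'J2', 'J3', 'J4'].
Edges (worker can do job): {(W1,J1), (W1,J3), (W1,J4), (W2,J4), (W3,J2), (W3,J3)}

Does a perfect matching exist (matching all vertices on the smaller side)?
Yes, perfect matching exists (size 3)

Perfect matching: {(W1,J1), (W2,J4), (W3,J2)}
All 3 vertices on the smaller side are matched.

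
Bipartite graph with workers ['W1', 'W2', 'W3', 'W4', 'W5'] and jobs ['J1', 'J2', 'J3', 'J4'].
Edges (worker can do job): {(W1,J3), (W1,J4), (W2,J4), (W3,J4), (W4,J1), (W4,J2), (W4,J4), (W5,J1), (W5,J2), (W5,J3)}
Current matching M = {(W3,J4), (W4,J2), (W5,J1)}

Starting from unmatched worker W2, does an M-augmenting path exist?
No augmenting path from W2

Alternating search from W2 reaches jobs: {J4}.
Every reachable job is already matched in M, and following those matched edges back to workers exposes no further unvisited jobs.
No M-augmenting path from W2 exists.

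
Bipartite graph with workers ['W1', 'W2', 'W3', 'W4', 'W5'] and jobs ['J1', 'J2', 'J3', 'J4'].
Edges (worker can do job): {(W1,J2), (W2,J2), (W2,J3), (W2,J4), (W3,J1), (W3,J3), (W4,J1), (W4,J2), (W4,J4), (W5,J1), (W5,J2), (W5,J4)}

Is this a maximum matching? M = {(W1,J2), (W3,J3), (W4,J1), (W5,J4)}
Yes, size 4 is maximum

Proposed matching has size 4.
Maximum matching size for this graph: 4.

This is a maximum matching.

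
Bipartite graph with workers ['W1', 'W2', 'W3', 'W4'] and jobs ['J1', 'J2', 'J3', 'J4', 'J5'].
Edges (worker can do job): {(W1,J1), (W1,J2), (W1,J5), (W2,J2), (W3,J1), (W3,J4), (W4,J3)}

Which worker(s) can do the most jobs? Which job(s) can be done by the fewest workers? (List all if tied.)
Most versatile: W1 (3 jobs); Least covered: J3, J4, J5 (1 workers)

Worker degrees (jobs they can do): W1:3, W2:1, W3:2, W4:1
Job degrees (workers who can do it): J1:2, J2:2, J3:1, J4:1, J5:1

Maximum worker degree is 3, achieved by: W1
Minimum job degree is 1, achieved by: J3, J4, J5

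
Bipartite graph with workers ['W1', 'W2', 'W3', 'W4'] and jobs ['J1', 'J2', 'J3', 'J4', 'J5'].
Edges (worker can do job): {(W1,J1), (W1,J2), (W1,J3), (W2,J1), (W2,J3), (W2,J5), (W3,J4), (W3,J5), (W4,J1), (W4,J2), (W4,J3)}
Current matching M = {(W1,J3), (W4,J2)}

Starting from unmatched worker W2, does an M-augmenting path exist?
Yes: W2 → J3 → W1 → J1

An M-augmenting path alternates non-matching / matching edges, starting and ending at unmatched vertices.
Path: W2 → J3 → W1 → J1
(J1 is unmatched in M, so the path is augmenting.)
Flipping edges along this path would increase |M| from 2 to 3.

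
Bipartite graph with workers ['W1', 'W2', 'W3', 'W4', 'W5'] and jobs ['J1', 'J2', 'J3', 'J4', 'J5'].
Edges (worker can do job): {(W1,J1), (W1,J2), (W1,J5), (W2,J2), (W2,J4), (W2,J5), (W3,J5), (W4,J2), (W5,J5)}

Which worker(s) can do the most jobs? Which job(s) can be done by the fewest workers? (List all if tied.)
Most versatile: W1, W2 (3 jobs); Least covered: J3 (0 workers)

Worker degrees (jobs they can do): W1:3, W2:3, W3:1, W4:1, W5:1
Job degrees (workers who can do it): J1:1, J2:3, J3:0, J4:1, J5:4

Maximum worker degree is 3, achieved by: W1, W2
Minimum job degree is 0, achieved by: J3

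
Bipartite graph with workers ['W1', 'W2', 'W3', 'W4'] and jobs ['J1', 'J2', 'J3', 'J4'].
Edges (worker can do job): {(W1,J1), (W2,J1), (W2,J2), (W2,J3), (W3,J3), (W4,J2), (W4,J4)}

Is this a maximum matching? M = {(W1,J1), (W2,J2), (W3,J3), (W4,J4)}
Yes, size 4 is maximum

Proposed matching has size 4.
Maximum matching size for this graph: 4.

This is a maximum matching.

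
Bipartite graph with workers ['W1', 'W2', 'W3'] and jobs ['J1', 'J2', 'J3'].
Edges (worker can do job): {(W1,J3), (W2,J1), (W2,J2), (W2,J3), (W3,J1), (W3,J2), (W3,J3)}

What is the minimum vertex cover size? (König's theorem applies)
Minimum vertex cover size = 3

By König's theorem: in bipartite graphs,
min vertex cover = max matching = 3

Maximum matching has size 3, so minimum vertex cover also has size 3.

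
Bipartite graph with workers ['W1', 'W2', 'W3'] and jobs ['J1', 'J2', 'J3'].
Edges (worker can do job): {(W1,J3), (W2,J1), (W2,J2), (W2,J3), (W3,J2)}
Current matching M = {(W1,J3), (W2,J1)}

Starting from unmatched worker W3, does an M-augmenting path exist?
Yes: W3 → J2

An M-augmenting path alternates non-matching / matching edges, starting and ending at unmatched vertices.
Path: W3 → J2
(J2 is unmatched in M, so the path is augmenting.)
Flipping edges along this path would increase |M| from 2 to 3.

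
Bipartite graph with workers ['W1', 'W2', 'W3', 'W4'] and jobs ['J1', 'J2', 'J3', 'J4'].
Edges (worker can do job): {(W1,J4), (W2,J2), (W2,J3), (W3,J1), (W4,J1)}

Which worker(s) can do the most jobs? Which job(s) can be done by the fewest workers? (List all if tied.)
Most versatile: W2 (2 jobs); Least covered: J2, J3, J4 (1 workers)

Worker degrees (jobs they can do): W1:1, W2:2, W3:1, W4:1
Job degrees (workers who can do it): J1:2, J2:1, J3:1, J4:1

Maximum worker degree is 2, achieved by: W2
Minimum job degree is 1, achieved by: J2, J3, J4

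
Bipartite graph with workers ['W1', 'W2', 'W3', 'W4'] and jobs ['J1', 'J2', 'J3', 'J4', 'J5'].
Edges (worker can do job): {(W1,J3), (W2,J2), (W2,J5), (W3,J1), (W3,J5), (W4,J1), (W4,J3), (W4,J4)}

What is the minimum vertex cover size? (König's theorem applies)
Minimum vertex cover size = 4

By König's theorem: in bipartite graphs,
min vertex cover = max matching = 4

Maximum matching has size 4, so minimum vertex cover also has size 4.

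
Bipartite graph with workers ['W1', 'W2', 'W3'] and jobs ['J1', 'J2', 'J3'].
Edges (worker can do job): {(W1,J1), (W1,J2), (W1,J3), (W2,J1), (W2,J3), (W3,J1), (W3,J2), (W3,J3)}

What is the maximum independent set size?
Maximum independent set = 3

By König's theorem:
- Min vertex cover = Max matching = 3
- Max independent set = Total vertices - Min vertex cover
- Max independent set = 6 - 3 = 3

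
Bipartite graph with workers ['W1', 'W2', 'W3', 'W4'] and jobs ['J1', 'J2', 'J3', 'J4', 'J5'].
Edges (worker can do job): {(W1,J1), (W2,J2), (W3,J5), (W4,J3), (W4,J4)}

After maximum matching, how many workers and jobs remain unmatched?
Unmatched: 0 workers, 1 jobs

Maximum matching size: 4
Workers: 4 total, 4 matched, 0 unmatched
Jobs: 5 total, 4 matched, 1 unmatched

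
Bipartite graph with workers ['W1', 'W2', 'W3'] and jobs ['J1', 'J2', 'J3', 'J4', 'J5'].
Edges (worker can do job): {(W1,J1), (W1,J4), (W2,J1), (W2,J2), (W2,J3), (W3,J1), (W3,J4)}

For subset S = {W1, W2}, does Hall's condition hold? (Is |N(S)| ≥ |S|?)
Yes: |N(S)| = 4, |S| = 2

Subset S = {W1, W2}
Neighbors N(S) = {J1, J2, J3, J4}

|N(S)| = 4, |S| = 2
Hall's condition: |N(S)| ≥ |S| is satisfied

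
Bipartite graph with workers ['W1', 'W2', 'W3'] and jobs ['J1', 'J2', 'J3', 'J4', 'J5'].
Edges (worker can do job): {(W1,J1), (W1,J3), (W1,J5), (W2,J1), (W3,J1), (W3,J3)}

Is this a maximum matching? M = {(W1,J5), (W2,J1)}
No, size 2 is not maximum

Proposed matching has size 2.
Maximum matching size for this graph: 3.

This is NOT maximum - can be improved to size 3.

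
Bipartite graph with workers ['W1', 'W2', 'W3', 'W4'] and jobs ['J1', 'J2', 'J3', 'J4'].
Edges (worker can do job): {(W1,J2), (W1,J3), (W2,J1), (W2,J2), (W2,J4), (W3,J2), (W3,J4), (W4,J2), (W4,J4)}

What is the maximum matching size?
Maximum matching size = 4

Maximum matching: {(W1,J3), (W2,J1), (W3,J2), (W4,J4)}
Size: 4

This assigns 4 workers to 4 distinct jobs.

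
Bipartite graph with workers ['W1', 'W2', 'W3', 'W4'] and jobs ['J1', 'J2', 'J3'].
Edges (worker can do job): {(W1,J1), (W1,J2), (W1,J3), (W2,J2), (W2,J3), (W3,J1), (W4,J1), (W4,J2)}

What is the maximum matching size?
Maximum matching size = 3

Maximum matching: {(W1,J3), (W3,J1), (W4,J2)}
Size: 3

This assigns 3 workers to 3 distinct jobs.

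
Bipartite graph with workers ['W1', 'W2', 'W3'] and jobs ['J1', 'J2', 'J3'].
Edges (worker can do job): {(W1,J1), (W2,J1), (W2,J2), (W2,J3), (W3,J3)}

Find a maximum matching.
Matching: {(W1,J1), (W2,J2), (W3,J3)}

Maximum matching (size 3):
  W1 → J1
  W2 → J2
  W3 → J3

Each worker is assigned to at most one job, and each job to at most one worker.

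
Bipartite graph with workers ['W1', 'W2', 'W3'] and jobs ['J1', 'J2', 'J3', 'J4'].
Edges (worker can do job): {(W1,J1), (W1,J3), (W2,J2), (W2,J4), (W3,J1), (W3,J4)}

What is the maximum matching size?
Maximum matching size = 3

Maximum matching: {(W1,J3), (W2,J2), (W3,J4)}
Size: 3

This assigns 3 workers to 3 distinct jobs.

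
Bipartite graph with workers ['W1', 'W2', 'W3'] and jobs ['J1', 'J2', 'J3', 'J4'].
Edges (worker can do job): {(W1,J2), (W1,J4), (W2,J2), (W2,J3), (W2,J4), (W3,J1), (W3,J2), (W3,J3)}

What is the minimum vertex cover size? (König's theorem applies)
Minimum vertex cover size = 3

By König's theorem: in bipartite graphs,
min vertex cover = max matching = 3

Maximum matching has size 3, so minimum vertex cover also has size 3.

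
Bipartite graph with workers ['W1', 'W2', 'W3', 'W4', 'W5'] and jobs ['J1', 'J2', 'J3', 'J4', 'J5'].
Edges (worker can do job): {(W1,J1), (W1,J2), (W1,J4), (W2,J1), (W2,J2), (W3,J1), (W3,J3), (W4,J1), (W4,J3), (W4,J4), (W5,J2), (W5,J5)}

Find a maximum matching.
Matching: {(W1,J4), (W2,J2), (W3,J1), (W4,J3), (W5,J5)}

Maximum matching (size 5):
  W1 → J4
  W2 → J2
  W3 → J1
  W4 → J3
  W5 → J5

Each worker is assigned to at most one job, and each job to at most one worker.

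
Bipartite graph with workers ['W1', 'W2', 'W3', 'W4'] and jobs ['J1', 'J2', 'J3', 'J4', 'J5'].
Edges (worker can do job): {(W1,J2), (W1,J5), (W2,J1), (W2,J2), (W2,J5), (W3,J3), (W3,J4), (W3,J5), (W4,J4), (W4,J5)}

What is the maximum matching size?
Maximum matching size = 4

Maximum matching: {(W1,J5), (W2,J1), (W3,J3), (W4,J4)}
Size: 4

This assigns 4 workers to 4 distinct jobs.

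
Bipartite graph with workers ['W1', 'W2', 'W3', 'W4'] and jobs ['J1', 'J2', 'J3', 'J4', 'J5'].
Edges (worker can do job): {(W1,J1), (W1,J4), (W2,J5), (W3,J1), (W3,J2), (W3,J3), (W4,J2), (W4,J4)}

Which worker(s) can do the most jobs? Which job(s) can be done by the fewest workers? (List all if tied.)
Most versatile: W3 (3 jobs); Least covered: J3, J5 (1 workers)

Worker degrees (jobs they can do): W1:2, W2:1, W3:3, W4:2
Job degrees (workers who can do it): J1:2, J2:2, J3:1, J4:2, J5:1

Maximum worker degree is 3, achieved by: W3
Minimum job degree is 1, achieved by: J3, J5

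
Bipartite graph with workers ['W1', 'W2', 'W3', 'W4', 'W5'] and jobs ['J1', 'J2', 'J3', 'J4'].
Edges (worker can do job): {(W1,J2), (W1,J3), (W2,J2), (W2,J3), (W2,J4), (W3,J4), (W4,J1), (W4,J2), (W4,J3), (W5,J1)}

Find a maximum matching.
Matching: {(W1,J2), (W3,J4), (W4,J3), (W5,J1)}

Maximum matching (size 4):
  W1 → J2
  W3 → J4
  W4 → J3
  W5 → J1

Each worker is assigned to at most one job, and each job to at most one worker.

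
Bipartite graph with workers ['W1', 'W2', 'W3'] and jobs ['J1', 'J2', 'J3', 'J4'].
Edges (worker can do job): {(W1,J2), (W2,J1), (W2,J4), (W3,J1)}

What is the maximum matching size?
Maximum matching size = 3

Maximum matching: {(W1,J2), (W2,J4), (W3,J1)}
Size: 3

This assigns 3 workers to 3 distinct jobs.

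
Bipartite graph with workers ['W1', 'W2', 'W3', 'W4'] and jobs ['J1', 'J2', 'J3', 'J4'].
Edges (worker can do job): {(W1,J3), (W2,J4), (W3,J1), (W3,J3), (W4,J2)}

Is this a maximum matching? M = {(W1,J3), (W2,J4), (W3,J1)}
No, size 3 is not maximum

Proposed matching has size 3.
Maximum matching size for this graph: 4.

This is NOT maximum - can be improved to size 4.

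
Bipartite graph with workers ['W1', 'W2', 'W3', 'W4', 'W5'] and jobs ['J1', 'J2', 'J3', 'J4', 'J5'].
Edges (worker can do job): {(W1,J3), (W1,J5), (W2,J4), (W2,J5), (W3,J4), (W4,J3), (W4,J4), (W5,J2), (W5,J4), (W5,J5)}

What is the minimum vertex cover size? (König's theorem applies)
Minimum vertex cover size = 4

By König's theorem: in bipartite graphs,
min vertex cover = max matching = 4

Maximum matching has size 4, so minimum vertex cover also has size 4.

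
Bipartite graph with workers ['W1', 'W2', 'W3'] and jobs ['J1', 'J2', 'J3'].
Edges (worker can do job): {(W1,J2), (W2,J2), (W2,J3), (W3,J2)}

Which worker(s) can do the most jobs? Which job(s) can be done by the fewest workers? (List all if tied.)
Most versatile: W2 (2 jobs); Least covered: J1 (0 workers)

Worker degrees (jobs they can do): W1:1, W2:2, W3:1
Job degrees (workers who can do it): J1:0, J2:3, J3:1

Maximum worker degree is 2, achieved by: W2
Minimum job degree is 0, achieved by: J1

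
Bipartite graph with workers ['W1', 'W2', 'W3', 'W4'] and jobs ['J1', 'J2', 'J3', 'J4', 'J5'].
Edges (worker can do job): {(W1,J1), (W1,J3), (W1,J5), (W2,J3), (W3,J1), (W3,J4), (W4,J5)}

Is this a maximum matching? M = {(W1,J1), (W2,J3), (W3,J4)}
No, size 3 is not maximum

Proposed matching has size 3.
Maximum matching size for this graph: 4.

This is NOT maximum - can be improved to size 4.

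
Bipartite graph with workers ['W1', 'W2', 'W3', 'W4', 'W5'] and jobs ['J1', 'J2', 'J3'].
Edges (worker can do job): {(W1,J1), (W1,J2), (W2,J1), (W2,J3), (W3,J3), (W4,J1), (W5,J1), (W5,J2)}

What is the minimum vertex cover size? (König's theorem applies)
Minimum vertex cover size = 3

By König's theorem: in bipartite graphs,
min vertex cover = max matching = 3

Maximum matching has size 3, so minimum vertex cover also has size 3.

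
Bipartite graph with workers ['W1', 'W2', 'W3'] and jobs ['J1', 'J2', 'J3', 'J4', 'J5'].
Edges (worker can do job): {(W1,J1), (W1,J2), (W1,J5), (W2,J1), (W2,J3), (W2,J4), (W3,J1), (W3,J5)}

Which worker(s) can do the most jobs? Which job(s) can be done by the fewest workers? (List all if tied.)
Most versatile: W1, W2 (3 jobs); Least covered: J2, J3, J4 (1 workers)

Worker degrees (jobs they can do): W1:3, W2:3, W3:2
Job degrees (workers who can do it): J1:3, J2:1, J3:1, J4:1, J5:2

Maximum worker degree is 3, achieved by: W1, W2
Minimum job degree is 1, achieved by: J2, J3, J4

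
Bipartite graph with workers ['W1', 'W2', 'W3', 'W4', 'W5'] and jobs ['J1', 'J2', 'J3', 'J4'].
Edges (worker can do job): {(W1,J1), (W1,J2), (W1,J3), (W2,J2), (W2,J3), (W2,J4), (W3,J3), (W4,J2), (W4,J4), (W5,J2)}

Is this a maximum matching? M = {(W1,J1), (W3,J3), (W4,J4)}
No, size 3 is not maximum

Proposed matching has size 3.
Maximum matching size for this graph: 4.

This is NOT maximum - can be improved to size 4.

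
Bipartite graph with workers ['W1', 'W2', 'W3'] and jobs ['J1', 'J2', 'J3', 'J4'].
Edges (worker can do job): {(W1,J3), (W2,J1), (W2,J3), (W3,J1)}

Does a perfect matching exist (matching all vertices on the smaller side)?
No, maximum matching has size 2 < 3

Maximum matching has size 2, need 3 for perfect matching.
Unmatched workers: ['W2']
Unmatched jobs: ['J2', 'J4']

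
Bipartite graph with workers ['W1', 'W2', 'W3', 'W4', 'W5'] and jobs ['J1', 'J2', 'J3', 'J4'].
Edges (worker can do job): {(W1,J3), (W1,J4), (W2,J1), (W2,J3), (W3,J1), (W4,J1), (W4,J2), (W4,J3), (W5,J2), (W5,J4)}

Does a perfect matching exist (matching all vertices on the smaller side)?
Yes, perfect matching exists (size 4)

Perfect matching: {(W1,J4), (W3,J1), (W4,J3), (W5,J2)}
All 4 vertices on the smaller side are matched.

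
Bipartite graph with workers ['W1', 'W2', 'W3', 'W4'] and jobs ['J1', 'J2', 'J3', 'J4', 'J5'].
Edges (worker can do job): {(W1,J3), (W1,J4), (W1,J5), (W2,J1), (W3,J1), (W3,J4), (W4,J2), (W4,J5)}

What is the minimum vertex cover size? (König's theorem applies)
Minimum vertex cover size = 4

By König's theorem: in bipartite graphs,
min vertex cover = max matching = 4

Maximum matching has size 4, so minimum vertex cover also has size 4.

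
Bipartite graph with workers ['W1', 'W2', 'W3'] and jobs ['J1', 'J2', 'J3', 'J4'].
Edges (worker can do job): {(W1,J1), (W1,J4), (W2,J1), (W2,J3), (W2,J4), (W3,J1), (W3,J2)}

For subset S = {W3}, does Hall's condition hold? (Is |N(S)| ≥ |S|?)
Yes: |N(S)| = 2, |S| = 1

Subset S = {W3}
Neighbors N(S) = {J1, J2}

|N(S)| = 2, |S| = 1
Hall's condition: |N(S)| ≥ |S| is satisfied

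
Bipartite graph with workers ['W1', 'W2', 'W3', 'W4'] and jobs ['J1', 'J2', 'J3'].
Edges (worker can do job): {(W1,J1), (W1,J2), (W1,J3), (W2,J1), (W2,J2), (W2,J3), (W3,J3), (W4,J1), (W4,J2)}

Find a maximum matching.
Matching: {(W1,J1), (W3,J3), (W4,J2)}

Maximum matching (size 3):
  W1 → J1
  W3 → J3
  W4 → J2

Each worker is assigned to at most one job, and each job to at most one worker.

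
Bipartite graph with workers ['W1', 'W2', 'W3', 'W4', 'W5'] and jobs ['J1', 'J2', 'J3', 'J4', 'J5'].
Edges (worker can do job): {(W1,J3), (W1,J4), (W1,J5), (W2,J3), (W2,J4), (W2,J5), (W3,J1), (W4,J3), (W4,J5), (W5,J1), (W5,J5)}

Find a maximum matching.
Matching: {(W1,J4), (W3,J1), (W4,J3), (W5,J5)}

Maximum matching (size 4):
  W1 → J4
  W3 → J1
  W4 → J3
  W5 → J5

Each worker is assigned to at most one job, and each job to at most one worker.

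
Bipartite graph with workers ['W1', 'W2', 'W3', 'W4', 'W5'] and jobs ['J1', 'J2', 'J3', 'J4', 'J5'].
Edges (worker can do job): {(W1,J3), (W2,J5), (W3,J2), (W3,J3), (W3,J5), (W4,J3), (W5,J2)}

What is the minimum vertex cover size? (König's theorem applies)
Minimum vertex cover size = 3

By König's theorem: in bipartite graphs,
min vertex cover = max matching = 3

Maximum matching has size 3, so minimum vertex cover also has size 3.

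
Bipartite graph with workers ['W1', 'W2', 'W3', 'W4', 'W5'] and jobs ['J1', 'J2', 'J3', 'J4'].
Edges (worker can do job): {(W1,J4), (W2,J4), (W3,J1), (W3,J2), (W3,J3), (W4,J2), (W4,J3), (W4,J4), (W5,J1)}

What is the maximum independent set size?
Maximum independent set = 5

By König's theorem:
- Min vertex cover = Max matching = 4
- Max independent set = Total vertices - Min vertex cover
- Max independent set = 9 - 4 = 5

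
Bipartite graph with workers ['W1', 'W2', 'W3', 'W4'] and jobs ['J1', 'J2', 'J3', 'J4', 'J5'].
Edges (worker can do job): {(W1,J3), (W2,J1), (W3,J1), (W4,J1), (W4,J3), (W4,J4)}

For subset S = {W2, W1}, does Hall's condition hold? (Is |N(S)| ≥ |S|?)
Yes: |N(S)| = 2, |S| = 2

Subset S = {W2, W1}
Neighbors N(S) = {J1, J3}

|N(S)| = 2, |S| = 2
Hall's condition: |N(S)| ≥ |S| is satisfied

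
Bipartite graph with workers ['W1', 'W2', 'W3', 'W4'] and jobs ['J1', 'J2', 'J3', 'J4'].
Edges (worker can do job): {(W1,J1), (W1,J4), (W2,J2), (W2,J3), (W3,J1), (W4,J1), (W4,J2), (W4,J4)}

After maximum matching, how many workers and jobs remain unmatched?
Unmatched: 0 workers, 0 jobs

Maximum matching size: 4
Workers: 4 total, 4 matched, 0 unmatched
Jobs: 4 total, 4 matched, 0 unmatched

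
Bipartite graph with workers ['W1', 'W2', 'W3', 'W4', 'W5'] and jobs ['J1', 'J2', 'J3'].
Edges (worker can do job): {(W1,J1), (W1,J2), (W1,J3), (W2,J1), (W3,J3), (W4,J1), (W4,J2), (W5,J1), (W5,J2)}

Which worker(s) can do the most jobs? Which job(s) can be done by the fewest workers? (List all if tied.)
Most versatile: W1 (3 jobs); Least covered: J3 (2 workers)

Worker degrees (jobs they can do): W1:3, W2:1, W3:1, W4:2, W5:2
Job degrees (workers who can do it): J1:4, J2:3, J3:2

Maximum worker degree is 3, achieved by: W1
Minimum job degree is 2, achieved by: J3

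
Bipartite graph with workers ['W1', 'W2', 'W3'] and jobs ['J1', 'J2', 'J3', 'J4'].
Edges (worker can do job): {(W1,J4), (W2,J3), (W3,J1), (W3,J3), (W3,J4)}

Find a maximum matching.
Matching: {(W1,J4), (W2,J3), (W3,J1)}

Maximum matching (size 3):
  W1 → J4
  W2 → J3
  W3 → J1

Each worker is assigned to at most one job, and each job to at most one worker.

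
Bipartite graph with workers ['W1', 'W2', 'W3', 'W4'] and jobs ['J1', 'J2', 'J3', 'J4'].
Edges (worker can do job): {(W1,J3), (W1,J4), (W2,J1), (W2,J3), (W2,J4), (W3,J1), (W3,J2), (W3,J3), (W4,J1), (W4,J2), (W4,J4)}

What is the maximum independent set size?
Maximum independent set = 4

By König's theorem:
- Min vertex cover = Max matching = 4
- Max independent set = Total vertices - Min vertex cover
- Max independent set = 8 - 4 = 4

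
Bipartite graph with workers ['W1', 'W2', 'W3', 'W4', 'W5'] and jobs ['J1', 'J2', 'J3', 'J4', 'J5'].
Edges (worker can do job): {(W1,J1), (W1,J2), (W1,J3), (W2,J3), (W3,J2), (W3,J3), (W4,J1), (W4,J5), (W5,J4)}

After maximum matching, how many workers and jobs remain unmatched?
Unmatched: 0 workers, 0 jobs

Maximum matching size: 5
Workers: 5 total, 5 matched, 0 unmatched
Jobs: 5 total, 5 matched, 0 unmatched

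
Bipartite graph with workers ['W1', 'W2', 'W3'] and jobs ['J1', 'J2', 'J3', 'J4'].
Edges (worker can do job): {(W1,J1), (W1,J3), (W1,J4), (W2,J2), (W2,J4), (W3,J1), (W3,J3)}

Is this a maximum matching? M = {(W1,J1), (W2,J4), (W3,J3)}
Yes, size 3 is maximum

Proposed matching has size 3.
Maximum matching size for this graph: 3.

This is a maximum matching.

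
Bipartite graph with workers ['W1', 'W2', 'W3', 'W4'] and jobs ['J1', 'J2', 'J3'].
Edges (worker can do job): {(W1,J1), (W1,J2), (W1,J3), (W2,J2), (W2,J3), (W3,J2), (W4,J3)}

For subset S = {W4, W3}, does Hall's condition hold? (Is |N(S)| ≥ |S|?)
Yes: |N(S)| = 2, |S| = 2

Subset S = {W4, W3}
Neighbors N(S) = {J2, J3}

|N(S)| = 2, |S| = 2
Hall's condition: |N(S)| ≥ |S| is satisfied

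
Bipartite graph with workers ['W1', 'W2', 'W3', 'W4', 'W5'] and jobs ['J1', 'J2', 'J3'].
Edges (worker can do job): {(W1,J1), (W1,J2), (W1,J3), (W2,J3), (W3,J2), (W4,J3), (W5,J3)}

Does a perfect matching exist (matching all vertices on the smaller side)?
Yes, perfect matching exists (size 3)

Perfect matching: {(W1,J1), (W3,J2), (W5,J3)}
All 3 vertices on the smaller side are matched.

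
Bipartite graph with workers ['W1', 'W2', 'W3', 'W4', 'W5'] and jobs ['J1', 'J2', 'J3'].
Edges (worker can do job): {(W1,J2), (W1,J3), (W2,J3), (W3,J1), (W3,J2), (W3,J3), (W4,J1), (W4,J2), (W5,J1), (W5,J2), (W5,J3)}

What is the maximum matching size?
Maximum matching size = 3

Maximum matching: {(W3,J3), (W4,J1), (W5,J2)}
Size: 3

This assigns 3 workers to 3 distinct jobs.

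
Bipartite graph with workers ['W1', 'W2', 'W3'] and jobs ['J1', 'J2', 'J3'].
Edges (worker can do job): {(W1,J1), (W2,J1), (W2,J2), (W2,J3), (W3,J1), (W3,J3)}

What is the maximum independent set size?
Maximum independent set = 3

By König's theorem:
- Min vertex cover = Max matching = 3
- Max independent set = Total vertices - Min vertex cover
- Max independent set = 6 - 3 = 3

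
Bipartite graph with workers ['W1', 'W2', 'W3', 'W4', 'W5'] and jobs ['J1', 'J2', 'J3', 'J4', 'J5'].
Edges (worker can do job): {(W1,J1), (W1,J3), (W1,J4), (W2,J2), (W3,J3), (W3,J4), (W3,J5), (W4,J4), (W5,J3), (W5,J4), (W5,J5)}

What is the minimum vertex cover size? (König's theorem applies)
Minimum vertex cover size = 5

By König's theorem: in bipartite graphs,
min vertex cover = max matching = 5

Maximum matching has size 5, so minimum vertex cover also has size 5.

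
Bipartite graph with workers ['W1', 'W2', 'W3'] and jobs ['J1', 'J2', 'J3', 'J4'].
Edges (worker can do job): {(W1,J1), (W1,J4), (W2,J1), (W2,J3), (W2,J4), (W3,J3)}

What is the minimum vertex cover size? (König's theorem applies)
Minimum vertex cover size = 3

By König's theorem: in bipartite graphs,
min vertex cover = max matching = 3

Maximum matching has size 3, so minimum vertex cover also has size 3.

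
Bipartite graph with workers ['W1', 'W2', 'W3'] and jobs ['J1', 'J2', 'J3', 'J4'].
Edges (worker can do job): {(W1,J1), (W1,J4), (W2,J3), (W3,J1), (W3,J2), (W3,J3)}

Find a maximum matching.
Matching: {(W1,J1), (W2,J3), (W3,J2)}

Maximum matching (size 3):
  W1 → J1
  W2 → J3
  W3 → J2

Each worker is assigned to at most one job, and each job to at most one worker.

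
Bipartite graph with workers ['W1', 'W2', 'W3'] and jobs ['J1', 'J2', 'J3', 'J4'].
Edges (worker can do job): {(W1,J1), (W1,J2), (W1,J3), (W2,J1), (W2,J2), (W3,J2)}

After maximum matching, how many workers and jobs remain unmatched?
Unmatched: 0 workers, 1 jobs

Maximum matching size: 3
Workers: 3 total, 3 matched, 0 unmatched
Jobs: 4 total, 3 matched, 1 unmatched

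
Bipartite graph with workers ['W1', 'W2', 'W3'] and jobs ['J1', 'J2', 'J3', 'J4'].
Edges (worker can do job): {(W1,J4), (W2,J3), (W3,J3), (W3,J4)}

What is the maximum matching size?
Maximum matching size = 2

Maximum matching: {(W2,J3), (W3,J4)}
Size: 2

This assigns 2 workers to 2 distinct jobs.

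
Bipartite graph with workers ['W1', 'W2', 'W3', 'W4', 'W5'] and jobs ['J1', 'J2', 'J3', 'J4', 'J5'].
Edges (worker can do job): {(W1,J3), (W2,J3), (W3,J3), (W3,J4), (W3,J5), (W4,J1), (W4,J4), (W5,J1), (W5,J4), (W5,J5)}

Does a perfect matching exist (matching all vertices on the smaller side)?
No, maximum matching has size 4 < 5

Maximum matching has size 4, need 5 for perfect matching.
Unmatched workers: ['W2']
Unmatched jobs: ['J2']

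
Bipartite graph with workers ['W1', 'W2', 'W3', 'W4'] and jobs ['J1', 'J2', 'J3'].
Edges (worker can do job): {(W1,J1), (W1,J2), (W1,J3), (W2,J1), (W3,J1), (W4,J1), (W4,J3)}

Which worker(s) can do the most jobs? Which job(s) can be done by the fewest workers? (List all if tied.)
Most versatile: W1 (3 jobs); Least covered: J2 (1 workers)

Worker degrees (jobs they can do): W1:3, W2:1, W3:1, W4:2
Job degrees (workers who can do it): J1:4, J2:1, J3:2

Maximum worker degree is 3, achieved by: W1
Minimum job degree is 1, achieved by: J2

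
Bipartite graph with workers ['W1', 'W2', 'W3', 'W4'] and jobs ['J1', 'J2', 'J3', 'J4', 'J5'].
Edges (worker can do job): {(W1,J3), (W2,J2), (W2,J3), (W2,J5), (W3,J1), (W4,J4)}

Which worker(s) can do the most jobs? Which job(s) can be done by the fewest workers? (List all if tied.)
Most versatile: W2 (3 jobs); Least covered: J1, J2, J4, J5 (1 workers)

Worker degrees (jobs they can do): W1:1, W2:3, W3:1, W4:1
Job degrees (workers who can do it): J1:1, J2:1, J3:2, J4:1, J5:1

Maximum worker degree is 3, achieved by: W2
Minimum job degree is 1, achieved by: J1, J2, J4, J5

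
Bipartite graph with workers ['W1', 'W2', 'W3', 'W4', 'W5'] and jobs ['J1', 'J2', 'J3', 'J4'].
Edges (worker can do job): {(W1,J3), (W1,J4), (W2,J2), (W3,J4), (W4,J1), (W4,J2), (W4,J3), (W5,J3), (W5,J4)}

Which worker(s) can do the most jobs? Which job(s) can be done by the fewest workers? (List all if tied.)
Most versatile: W4 (3 jobs); Least covered: J1 (1 workers)

Worker degrees (jobs they can do): W1:2, W2:1, W3:1, W4:3, W5:2
Job degrees (workers who can do it): J1:1, J2:2, J3:3, J4:3

Maximum worker degree is 3, achieved by: W4
Minimum job degree is 1, achieved by: J1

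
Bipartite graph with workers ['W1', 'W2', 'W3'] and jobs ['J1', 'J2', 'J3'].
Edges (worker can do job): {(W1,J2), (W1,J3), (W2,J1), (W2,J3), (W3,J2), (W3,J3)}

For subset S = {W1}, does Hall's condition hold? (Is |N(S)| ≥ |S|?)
Yes: |N(S)| = 2, |S| = 1

Subset S = {W1}
Neighbors N(S) = {J2, J3}

|N(S)| = 2, |S| = 1
Hall's condition: |N(S)| ≥ |S| is satisfied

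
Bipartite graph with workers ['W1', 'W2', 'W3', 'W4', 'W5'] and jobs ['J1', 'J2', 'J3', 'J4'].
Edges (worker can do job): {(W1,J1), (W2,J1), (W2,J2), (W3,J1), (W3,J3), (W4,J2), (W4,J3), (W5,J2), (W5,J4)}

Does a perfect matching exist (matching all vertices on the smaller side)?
Yes, perfect matching exists (size 4)

Perfect matching: {(W1,J1), (W3,J3), (W4,J2), (W5,J4)}
All 4 vertices on the smaller side are matched.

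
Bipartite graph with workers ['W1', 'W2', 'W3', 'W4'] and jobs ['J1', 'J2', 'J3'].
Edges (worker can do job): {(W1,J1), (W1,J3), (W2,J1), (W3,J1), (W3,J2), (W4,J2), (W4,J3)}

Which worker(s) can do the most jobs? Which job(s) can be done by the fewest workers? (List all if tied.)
Most versatile: W1, W3, W4 (2 jobs); Least covered: J2, J3 (2 workers)

Worker degrees (jobs they can do): W1:2, W2:1, W3:2, W4:2
Job degrees (workers who can do it): J1:3, J2:2, J3:2

Maximum worker degree is 2, achieved by: W1, W3, W4
Minimum job degree is 2, achieved by: J2, J3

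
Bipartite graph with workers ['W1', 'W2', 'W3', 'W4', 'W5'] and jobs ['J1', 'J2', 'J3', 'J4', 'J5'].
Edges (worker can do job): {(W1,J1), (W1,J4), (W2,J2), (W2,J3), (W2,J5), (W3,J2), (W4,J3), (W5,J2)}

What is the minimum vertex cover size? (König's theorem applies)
Minimum vertex cover size = 4

By König's theorem: in bipartite graphs,
min vertex cover = max matching = 4

Maximum matching has size 4, so minimum vertex cover also has size 4.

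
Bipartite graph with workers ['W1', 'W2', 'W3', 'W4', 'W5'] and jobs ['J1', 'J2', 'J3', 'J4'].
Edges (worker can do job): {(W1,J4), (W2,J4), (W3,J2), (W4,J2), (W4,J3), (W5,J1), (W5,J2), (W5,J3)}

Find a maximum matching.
Matching: {(W1,J4), (W3,J2), (W4,J3), (W5,J1)}

Maximum matching (size 4):
  W1 → J4
  W3 → J2
  W4 → J3
  W5 → J1

Each worker is assigned to at most one job, and each job to at most one worker.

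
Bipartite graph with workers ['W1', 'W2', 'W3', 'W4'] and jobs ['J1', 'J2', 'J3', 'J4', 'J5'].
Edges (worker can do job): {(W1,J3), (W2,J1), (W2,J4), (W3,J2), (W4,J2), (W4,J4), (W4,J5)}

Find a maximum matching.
Matching: {(W1,J3), (W2,J1), (W3,J2), (W4,J4)}

Maximum matching (size 4):
  W1 → J3
  W2 → J1
  W3 → J2
  W4 → J4

Each worker is assigned to at most one job, and each job to at most one worker.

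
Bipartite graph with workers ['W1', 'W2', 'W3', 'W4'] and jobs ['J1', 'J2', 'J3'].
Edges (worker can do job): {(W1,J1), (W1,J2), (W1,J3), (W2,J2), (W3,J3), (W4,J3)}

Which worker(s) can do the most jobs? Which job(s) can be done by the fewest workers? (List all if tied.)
Most versatile: W1 (3 jobs); Least covered: J1 (1 workers)

Worker degrees (jobs they can do): W1:3, W2:1, W3:1, W4:1
Job degrees (workers who can do it): J1:1, J2:2, J3:3

Maximum worker degree is 3, achieved by: W1
Minimum job degree is 1, achieved by: J1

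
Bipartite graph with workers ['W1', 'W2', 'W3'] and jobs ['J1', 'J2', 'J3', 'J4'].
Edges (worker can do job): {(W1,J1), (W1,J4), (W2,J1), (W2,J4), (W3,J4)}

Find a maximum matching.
Matching: {(W1,J1), (W3,J4)}

Maximum matching (size 2):
  W1 → J1
  W3 → J4

Each worker is assigned to at most one job, and each job to at most one worker.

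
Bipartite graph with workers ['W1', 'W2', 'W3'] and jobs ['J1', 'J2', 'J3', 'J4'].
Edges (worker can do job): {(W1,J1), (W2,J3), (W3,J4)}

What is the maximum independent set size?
Maximum independent set = 4

By König's theorem:
- Min vertex cover = Max matching = 3
- Max independent set = Total vertices - Min vertex cover
- Max independent set = 7 - 3 = 4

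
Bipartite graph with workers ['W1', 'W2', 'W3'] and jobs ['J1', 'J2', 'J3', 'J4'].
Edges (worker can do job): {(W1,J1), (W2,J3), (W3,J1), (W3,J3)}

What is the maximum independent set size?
Maximum independent set = 5

By König's theorem:
- Min vertex cover = Max matching = 2
- Max independent set = Total vertices - Min vertex cover
- Max independent set = 7 - 2 = 5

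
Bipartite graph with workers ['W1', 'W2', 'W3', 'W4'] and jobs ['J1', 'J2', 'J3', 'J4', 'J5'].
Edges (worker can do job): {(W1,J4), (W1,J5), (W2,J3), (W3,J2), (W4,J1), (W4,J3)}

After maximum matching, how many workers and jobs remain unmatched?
Unmatched: 0 workers, 1 jobs

Maximum matching size: 4
Workers: 4 total, 4 matched, 0 unmatched
Jobs: 5 total, 4 matched, 1 unmatched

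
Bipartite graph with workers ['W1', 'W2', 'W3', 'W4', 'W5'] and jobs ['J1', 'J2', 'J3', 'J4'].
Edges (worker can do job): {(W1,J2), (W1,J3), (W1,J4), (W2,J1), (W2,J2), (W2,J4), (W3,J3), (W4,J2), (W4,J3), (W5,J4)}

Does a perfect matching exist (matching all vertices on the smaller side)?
Yes, perfect matching exists (size 4)

Perfect matching: {(W2,J1), (W3,J3), (W4,J2), (W5,J4)}
All 4 vertices on the smaller side are matched.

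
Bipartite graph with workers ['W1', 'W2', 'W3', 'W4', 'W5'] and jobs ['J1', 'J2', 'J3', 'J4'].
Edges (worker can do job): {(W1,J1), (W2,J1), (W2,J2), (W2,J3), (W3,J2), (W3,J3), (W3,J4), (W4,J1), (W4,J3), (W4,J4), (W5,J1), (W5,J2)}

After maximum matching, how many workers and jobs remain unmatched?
Unmatched: 1 workers, 0 jobs

Maximum matching size: 4
Workers: 5 total, 4 matched, 1 unmatched
Jobs: 4 total, 4 matched, 0 unmatched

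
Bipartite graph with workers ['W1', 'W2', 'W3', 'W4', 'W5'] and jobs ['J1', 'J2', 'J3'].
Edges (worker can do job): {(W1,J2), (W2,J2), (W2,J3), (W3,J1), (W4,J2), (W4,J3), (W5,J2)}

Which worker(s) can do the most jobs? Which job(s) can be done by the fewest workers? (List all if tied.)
Most versatile: W2, W4 (2 jobs); Least covered: J1 (1 workers)

Worker degrees (jobs they can do): W1:1, W2:2, W3:1, W4:2, W5:1
Job degrees (workers who can do it): J1:1, J2:4, J3:2

Maximum worker degree is 2, achieved by: W2, W4
Minimum job degree is 1, achieved by: J1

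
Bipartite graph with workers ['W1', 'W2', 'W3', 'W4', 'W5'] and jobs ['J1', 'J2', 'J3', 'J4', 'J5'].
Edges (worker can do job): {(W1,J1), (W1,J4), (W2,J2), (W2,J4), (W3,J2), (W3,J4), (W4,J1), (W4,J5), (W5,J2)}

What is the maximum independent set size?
Maximum independent set = 6

By König's theorem:
- Min vertex cover = Max matching = 4
- Max independent set = Total vertices - Min vertex cover
- Max independent set = 10 - 4 = 6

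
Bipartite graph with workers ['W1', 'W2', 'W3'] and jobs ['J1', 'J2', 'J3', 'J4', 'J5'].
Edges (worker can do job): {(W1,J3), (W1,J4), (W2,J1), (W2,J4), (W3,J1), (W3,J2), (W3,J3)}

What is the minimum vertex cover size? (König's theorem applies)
Minimum vertex cover size = 3

By König's theorem: in bipartite graphs,
min vertex cover = max matching = 3

Maximum matching has size 3, so minimum vertex cover also has size 3.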